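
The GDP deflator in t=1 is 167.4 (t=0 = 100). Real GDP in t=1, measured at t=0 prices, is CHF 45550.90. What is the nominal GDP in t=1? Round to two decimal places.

76252.21

Nominal = Real × (Index/100) = 45550.90 × (167.4/100)
        = 45550.90 × 1.674 = 76252.2066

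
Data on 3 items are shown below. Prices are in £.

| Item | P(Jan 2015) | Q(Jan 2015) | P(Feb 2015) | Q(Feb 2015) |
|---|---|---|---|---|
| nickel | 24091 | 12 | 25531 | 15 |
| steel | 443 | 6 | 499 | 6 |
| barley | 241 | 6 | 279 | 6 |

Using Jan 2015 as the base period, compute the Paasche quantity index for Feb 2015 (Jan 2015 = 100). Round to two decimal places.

Paasche quantity index uses current-period prices as weights.
ΣP(Feb 2015)·Q(Feb 2015) = 25531×15 + 499×6 + 279×6 = 382965 + 2994 + 1674 = 387633
ΣP(Feb 2015)·Q(Jan 2015) = 25531×12 + 499×6 + 279×6 = 306372 + 2994 + 1674 = 311040
Index = 387633 / 311040 × 100 = 124.6248

124.62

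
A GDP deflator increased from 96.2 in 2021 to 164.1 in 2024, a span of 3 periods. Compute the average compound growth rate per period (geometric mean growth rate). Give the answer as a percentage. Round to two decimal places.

19.48%

Growth factor = (164.1/96.2)^(1/3) = (1.705821)^(1/3) = 1.194844
Growth rate = 1.194844 − 1 = 0.194844 = 19.4844%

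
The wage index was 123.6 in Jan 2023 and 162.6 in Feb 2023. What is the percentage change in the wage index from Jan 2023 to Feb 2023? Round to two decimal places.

31.55%

Change = (162.6 − 123.6) / 123.6 × 100
       = 39.0 / 123.6 × 100 = 31.5534%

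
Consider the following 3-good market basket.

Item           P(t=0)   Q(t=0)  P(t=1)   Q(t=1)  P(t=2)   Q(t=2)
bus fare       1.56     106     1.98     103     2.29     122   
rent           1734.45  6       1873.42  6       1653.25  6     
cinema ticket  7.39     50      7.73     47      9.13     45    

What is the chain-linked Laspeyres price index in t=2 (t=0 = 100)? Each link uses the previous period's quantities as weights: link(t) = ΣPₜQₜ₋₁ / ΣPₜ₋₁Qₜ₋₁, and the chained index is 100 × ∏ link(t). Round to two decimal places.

Link t=0→t=1:
ΣP(t=1)Q(t=0) = 1.98×106 + 1873.42×6 + 7.73×50 = 209.88 + 11240.52 + 386.5 = 11836.9
ΣP(t=0)Q(t=0) = 1.56×106 + 1734.45×6 + 7.39×50 = 165.36 + 10406.7 + 369.5 = 10941.56
link = 11836.9/10941.56 = 1.081829
Link t=1→t=2:
ΣP(t=2)Q(t=1) = 2.29×103 + 1653.25×6 + 9.13×47 = 235.87 + 9919.5 + 429.11 = 10584.48
ΣP(t=1)Q(t=1) = 1.98×103 + 1873.42×6 + 7.73×47 = 203.94 + 11240.52 + 363.31 = 11807.77
link = 10584.48/11807.77 = 0.896400
Chained index = 100 × 1.081829 × 0.896400 = 96.9751

96.98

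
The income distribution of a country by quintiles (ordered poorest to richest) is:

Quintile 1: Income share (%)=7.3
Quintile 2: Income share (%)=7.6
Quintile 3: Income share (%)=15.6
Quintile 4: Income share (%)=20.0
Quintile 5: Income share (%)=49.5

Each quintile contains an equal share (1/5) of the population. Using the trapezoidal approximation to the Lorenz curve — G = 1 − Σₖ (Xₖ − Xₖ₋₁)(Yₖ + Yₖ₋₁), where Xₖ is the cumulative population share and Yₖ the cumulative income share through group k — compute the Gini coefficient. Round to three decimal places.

0.387

Cumulative income shares Yₖ: 0.0730, 0.1490, 0.3050, 0.5050, 1.0000
Σ (Xₖ−Xₖ₋₁)(Yₖ+Yₖ₋₁) = (1/5)(0.0730+0.0000) + (1/5)(0.1490+0.0730) + (1/5)(0.3050+0.1490) + (1/5)(0.5050+0.3050) + (1/5)(1.0000+0.5050)
  = 0.0146 + 0.0444 + 0.0908 + 0.1620 + 0.3010 = 0.6128
G = 1 − 0.6128 = 0.3872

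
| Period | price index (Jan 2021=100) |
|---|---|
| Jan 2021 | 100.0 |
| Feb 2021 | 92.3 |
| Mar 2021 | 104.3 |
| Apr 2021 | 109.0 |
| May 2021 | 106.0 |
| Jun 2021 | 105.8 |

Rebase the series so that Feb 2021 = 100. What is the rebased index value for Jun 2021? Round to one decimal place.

Rebased(Jun 2021) = 105.8 / 92.3 × 100 = 114.6262

114.6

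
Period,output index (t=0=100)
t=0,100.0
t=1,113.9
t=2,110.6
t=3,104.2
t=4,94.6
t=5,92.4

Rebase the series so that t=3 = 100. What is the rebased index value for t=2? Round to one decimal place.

Rebased(t=2) = 110.6 / 104.2 × 100 = 106.1420

106.1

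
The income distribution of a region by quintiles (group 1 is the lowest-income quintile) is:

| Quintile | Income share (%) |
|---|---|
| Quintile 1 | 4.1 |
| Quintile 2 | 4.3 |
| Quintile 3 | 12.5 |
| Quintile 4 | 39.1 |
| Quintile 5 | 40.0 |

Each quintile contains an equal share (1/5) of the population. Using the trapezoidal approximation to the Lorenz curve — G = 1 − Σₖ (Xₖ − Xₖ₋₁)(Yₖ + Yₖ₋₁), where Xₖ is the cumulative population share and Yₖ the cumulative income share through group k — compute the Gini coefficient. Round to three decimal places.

Cumulative income shares Yₖ: 0.0410, 0.0840, 0.2090, 0.6000, 1.0000
Σ (Xₖ−Xₖ₋₁)(Yₖ+Yₖ₋₁) = (1/5)(0.0410+0.0000) + (1/5)(0.0840+0.0410) + (1/5)(0.2090+0.0840) + (1/5)(0.6000+0.2090) + (1/5)(1.0000+0.6000)
  = 0.0082 + 0.0250 + 0.0586 + 0.1618 + 0.3200 = 0.5736
G = 1 − 0.5736 = 0.4264

0.426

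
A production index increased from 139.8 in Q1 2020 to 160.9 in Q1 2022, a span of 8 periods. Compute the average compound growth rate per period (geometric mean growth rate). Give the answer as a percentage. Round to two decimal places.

Growth factor = (160.9/139.8)^(1/8) = (1.150930)^(1/8) = 1.017727
Growth rate = 1.017727 − 1 = 0.017727 = 1.7727%

1.77%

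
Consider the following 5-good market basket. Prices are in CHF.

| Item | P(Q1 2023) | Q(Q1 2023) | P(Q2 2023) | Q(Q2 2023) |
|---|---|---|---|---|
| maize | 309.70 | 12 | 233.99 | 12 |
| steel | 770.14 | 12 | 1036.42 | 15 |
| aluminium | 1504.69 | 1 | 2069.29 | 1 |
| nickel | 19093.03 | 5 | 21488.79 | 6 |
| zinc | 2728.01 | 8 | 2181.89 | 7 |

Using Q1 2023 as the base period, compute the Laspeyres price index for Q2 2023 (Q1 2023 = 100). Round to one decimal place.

Laspeyres price index uses base-period quantities as weights.
ΣP(Q2 2023)·Q(Q1 2023) = 233.99×12 + 1036.42×12 + 2069.29×1 + 21488.79×5 + 2181.89×8 = 2807.88 + 12437.04 + 2069.29 + 107443.95 + 17455.12 = 142213.28
ΣP(Q1 2023)·Q(Q1 2023) = 309.70×12 + 770.14×12 + 1504.69×1 + 19093.03×5 + 2728.01×8 = 3716.4 + 9241.68 + 1504.69 + 95465.15 + 21824.08 = 131752
Index = 142213.28 / 131752 × 100 = 107.9401

107.9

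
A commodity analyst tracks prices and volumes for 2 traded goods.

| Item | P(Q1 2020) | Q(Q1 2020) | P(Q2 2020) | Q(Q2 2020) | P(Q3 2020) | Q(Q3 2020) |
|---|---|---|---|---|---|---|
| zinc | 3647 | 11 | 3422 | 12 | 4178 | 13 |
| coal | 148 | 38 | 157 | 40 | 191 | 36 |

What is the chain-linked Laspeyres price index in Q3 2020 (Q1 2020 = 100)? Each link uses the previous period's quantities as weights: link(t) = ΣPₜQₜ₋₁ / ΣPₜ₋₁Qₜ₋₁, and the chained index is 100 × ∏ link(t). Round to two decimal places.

116.34

Link Q1 2020→Q2 2020:
ΣP(Q2 2020)Q(Q1 2020) = 3422×11 + 157×38 = 37642 + 5966 = 43608
ΣP(Q1 2020)Q(Q1 2020) = 3647×11 + 148×38 = 40117 + 5624 = 45741
link = 43608/45741 = 0.953368
Link Q2 2020→Q3 2020:
ΣP(Q3 2020)Q(Q2 2020) = 4178×12 + 191×40 = 50136 + 7640 = 57776
ΣP(Q2 2020)Q(Q2 2020) = 3422×12 + 157×40 = 41064 + 6280 = 47344
link = 57776/47344 = 1.220345
Chained index = 100 × 0.953368 × 1.220345 = 116.3437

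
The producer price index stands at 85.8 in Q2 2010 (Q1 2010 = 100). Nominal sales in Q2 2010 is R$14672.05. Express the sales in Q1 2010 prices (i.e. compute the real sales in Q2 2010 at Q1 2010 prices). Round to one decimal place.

17100.3

Real = Nominal ÷ (Index/100) = 14672.05 ÷ (85.8/100)
     = 14672.05 ÷ 0.858 = 17100.2914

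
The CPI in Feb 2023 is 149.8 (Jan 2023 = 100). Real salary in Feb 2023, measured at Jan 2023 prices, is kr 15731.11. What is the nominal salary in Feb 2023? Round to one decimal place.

Nominal = Real × (Index/100) = 15731.11 × (149.8/100)
        = 15731.11 × 1.498 = 23565.2028

23565.2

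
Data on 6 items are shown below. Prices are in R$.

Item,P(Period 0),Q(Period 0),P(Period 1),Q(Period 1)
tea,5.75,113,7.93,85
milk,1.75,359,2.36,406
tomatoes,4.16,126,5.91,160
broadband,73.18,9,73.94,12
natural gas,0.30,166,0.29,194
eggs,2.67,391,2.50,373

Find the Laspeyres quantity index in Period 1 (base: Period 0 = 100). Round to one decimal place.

Laspeyres quantity index uses base-period prices as weights.
ΣP(Period 0)·Q(Period 1) = 5.75×85 + 1.75×406 + 4.16×160 + 73.18×12 + 0.30×194 + 2.67×373 = 488.75 + 710.5 + 665.6 + 878.16 + 58.2 + 995.91 = 3797.12
ΣP(Period 0)·Q(Period 0) = 5.75×113 + 1.75×359 + 4.16×126 + 73.18×9 + 0.30×166 + 2.67×391 = 649.75 + 628.25 + 524.16 + 658.62 + 49.8 + 1043.97 = 3554.55
Index = 3797.12 / 3554.55 × 100 = 106.8242

106.8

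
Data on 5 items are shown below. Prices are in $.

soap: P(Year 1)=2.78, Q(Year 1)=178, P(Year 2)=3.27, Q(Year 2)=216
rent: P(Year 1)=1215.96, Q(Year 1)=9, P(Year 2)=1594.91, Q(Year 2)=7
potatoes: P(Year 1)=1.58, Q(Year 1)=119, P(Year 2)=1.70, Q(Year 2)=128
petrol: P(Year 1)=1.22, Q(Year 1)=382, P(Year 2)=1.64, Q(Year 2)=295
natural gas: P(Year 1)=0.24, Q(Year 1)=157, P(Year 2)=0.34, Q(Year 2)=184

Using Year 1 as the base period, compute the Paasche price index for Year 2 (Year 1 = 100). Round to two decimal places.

Paasche price index uses current-period quantities as weights.
ΣP(Year 2)·Q(Year 2) = 3.27×216 + 1594.91×7 + 1.70×128 + 1.64×295 + 0.34×184 = 706.32 + 11164.37 + 217.6 + 483.8 + 62.56 = 12634.65
ΣP(Year 1)·Q(Year 2) = 2.78×216 + 1215.96×7 + 1.58×128 + 1.22×295 + 0.24×184 = 600.48 + 8511.72 + 202.24 + 359.9 + 44.16 = 9718.5
Index = 12634.65 / 9718.5 × 100 = 130.0062

130.01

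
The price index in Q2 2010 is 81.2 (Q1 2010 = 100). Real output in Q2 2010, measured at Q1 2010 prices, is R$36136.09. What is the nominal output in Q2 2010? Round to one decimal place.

Nominal = Real × (Index/100) = 36136.09 × (81.2/100)
        = 36136.09 × 0.812 = 29342.5051

29342.5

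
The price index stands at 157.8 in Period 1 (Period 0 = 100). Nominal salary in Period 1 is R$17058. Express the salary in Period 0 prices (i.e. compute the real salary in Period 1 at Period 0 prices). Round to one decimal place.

10809.9

Real = Nominal ÷ (Index/100) = 17058 ÷ (157.8/100)
     = 17058 ÷ 1.578 = 10809.8859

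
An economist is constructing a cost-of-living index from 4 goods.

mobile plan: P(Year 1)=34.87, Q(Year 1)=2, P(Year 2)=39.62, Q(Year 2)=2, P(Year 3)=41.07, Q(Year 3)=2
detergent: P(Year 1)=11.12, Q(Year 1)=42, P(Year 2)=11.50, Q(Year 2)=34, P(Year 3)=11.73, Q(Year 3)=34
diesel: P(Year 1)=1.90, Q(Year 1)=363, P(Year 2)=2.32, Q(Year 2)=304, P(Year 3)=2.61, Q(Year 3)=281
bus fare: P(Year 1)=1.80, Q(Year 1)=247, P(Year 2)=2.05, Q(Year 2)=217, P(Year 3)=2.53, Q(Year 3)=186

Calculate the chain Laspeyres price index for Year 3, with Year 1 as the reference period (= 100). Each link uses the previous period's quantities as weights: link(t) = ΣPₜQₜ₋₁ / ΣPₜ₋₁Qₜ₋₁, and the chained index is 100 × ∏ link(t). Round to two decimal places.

Link Year 1→Year 2:
ΣP(Year 2)Q(Year 1) = 39.62×2 + 11.50×42 + 2.32×363 + 2.05×247 = 79.24 + 483 + 842.16 + 506.35 = 1910.75
ΣP(Year 1)Q(Year 1) = 34.87×2 + 11.12×42 + 1.90×363 + 1.80×247 = 69.74 + 467.04 + 689.7 + 444.6 = 1671.08
link = 1910.75/1671.08 = 1.143422
Link Year 2→Year 3:
ΣP(Year 3)Q(Year 2) = 41.07×2 + 11.73×34 + 2.61×304 + 2.53×217 = 82.14 + 398.82 + 793.44 + 549.01 = 1823.41
ΣP(Year 2)Q(Year 2) = 39.62×2 + 11.50×34 + 2.32×304 + 2.05×217 = 79.24 + 391 + 705.28 + 444.85 = 1620.37
link = 1823.41/1620.37 = 1.125305
Chained index = 100 × 1.143422 × 1.125305 = 128.6698

128.67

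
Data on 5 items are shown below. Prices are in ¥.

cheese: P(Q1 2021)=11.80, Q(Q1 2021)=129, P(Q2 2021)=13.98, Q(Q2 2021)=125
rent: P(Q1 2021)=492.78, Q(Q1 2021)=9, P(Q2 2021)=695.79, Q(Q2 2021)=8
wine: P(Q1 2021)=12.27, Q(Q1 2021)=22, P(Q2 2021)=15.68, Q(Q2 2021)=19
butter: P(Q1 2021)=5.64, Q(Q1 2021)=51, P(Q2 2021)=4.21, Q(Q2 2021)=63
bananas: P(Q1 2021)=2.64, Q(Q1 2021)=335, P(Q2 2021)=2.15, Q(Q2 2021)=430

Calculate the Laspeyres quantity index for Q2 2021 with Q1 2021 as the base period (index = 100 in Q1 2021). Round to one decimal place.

Laspeyres quantity index uses base-period prices as weights.
ΣP(Q1 2021)·Q(Q2 2021) = 11.80×125 + 492.78×8 + 12.27×19 + 5.64×63 + 2.64×430 = 1475 + 3942.24 + 233.13 + 355.32 + 1135.2 = 7140.89
ΣP(Q1 2021)·Q(Q1 2021) = 11.80×129 + 492.78×9 + 12.27×22 + 5.64×51 + 2.64×335 = 1522.2 + 4435.02 + 269.94 + 287.64 + 884.4 = 7399.2
Index = 7140.89 / 7399.2 × 100 = 96.5089

96.5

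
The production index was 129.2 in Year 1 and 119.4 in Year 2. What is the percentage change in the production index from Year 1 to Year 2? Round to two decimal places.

Change = (119.4 − 129.2) / 129.2 × 100
       = -9.8 / 129.2 × 100 = -7.5851%

-7.59%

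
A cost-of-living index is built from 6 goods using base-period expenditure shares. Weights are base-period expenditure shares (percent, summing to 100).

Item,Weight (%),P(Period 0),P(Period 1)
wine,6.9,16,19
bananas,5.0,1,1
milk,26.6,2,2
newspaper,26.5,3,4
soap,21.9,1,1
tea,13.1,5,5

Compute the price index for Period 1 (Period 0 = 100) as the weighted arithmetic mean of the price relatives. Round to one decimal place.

110.1

wine: 6.9 × (19/16) = 6.9 × 1.187500 = 8.1937
bananas: 5.0 × (1/1) = 5.0 × 1.000000 = 5.0000
milk: 26.6 × (2/2) = 26.6 × 1.000000 = 26.6000
newspaper: 26.5 × (4/3) = 26.5 × 1.333333 = 35.3333
soap: 21.9 × (1/1) = 21.9 × 1.000000 = 21.9000
tea: 13.1 × (5/5) = 13.1 × 1.000000 = 13.1000
Index = Σ wᵢ·(p₁ᵢ/p₀ᵢ) = 8.1937 + 5.0000 + 26.6000 + 35.3333 + 21.9000 + 13.1000 = 110.1271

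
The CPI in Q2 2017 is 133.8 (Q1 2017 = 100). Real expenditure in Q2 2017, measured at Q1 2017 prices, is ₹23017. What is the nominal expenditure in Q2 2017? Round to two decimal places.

30796.75

Nominal = Real × (Index/100) = 23017 × (133.8/100)
        = 23017 × 1.338 = 30796.7460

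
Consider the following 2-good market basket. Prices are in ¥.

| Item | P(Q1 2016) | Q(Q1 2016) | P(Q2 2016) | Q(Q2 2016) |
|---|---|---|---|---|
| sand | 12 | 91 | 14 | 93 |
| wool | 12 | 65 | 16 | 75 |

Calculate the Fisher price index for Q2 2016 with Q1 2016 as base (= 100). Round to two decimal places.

Laspeyres component (base-period weights):
ΣP(Q2 2016)Q(Q1 2016) = 14×91 + 16×65 = 1274 + 1040 = 2314
ΣP(Q1 2016)Q(Q1 2016) = 12×91 + 12×65 = 1092 + 780 = 1872
L = 2314 / 1872 × 100 = 123.6111
Paasche component (current-period weights):
ΣP(Q2 2016)Q(Q2 2016) = 14×93 + 16×75 = 1302 + 1200 = 2502
ΣP(Q1 2016)Q(Q2 2016) = 12×93 + 12×75 = 1116 + 900 = 2016
P = 2502 / 2016 × 100 = 124.1071
Fisher = √(L × P) = √(123.6111 × 124.1071) = 123.8589

123.86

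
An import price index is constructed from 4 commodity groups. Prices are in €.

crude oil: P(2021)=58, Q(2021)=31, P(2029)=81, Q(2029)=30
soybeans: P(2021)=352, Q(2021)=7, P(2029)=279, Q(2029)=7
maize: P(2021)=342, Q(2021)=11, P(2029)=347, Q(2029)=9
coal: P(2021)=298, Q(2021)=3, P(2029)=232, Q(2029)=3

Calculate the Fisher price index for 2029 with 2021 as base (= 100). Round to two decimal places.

Laspeyres component (base-period weights):
ΣP(2029)Q(2021) = 81×31 + 279×7 + 347×11 + 232×3 = 2511 + 1953 + 3817 + 696 = 8977
ΣP(2021)Q(2021) = 58×31 + 352×7 + 342×11 + 298×3 = 1798 + 2464 + 3762 + 894 = 8918
L = 8977 / 8918 × 100 = 100.6616
Paasche component (current-period weights):
ΣP(2029)Q(2029) = 81×30 + 279×7 + 347×9 + 232×3 = 2430 + 1953 + 3123 + 696 = 8202
ΣP(2021)Q(2029) = 58×30 + 352×7 + 342×9 + 298×3 = 1740 + 2464 + 3078 + 894 = 8176
P = 8202 / 8176 × 100 = 100.3180
Fisher = √(L × P) = √(100.6616 × 100.3180) = 100.4896

100.49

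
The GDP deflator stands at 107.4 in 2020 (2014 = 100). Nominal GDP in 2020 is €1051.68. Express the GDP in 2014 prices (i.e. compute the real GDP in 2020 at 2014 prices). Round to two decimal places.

979.22

Real = Nominal ÷ (Index/100) = 1051.68 ÷ (107.4/100)
     = 1051.68 ÷ 1.074 = 979.2179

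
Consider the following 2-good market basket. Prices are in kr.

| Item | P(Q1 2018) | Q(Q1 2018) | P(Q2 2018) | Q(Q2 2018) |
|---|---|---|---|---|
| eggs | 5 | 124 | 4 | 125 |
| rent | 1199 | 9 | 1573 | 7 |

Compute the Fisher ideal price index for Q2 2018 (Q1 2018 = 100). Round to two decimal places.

128.03

Laspeyres component (base-period weights):
ΣP(Q2 2018)Q(Q1 2018) = 4×124 + 1573×9 = 496 + 14157 = 14653
ΣP(Q1 2018)Q(Q1 2018) = 5×124 + 1199×9 = 620 + 10791 = 11411
L = 14653 / 11411 × 100 = 128.4112
Paasche component (current-period weights):
ΣP(Q2 2018)Q(Q2 2018) = 4×125 + 1573×7 = 500 + 11011 = 11511
ΣP(Q1 2018)Q(Q2 2018) = 5×125 + 1199×7 = 625 + 8393 = 9018
P = 11511 / 9018 × 100 = 127.6447
Fisher = √(L × P) = √(128.4112 × 127.6447) = 128.0274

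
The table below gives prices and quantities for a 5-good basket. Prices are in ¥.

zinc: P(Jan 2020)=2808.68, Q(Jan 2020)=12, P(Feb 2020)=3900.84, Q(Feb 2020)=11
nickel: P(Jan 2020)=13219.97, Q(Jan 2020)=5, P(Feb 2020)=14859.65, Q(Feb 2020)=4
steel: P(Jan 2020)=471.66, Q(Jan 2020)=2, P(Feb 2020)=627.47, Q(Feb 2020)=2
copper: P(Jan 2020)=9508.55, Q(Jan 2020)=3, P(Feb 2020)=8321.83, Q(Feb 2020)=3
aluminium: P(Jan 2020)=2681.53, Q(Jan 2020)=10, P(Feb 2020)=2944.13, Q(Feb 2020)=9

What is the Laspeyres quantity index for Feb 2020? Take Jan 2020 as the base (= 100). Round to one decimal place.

Laspeyres quantity index uses base-period prices as weights.
ΣP(Jan 2020)·Q(Feb 2020) = 2808.68×11 + 13219.97×4 + 471.66×2 + 9508.55×3 + 2681.53×9 = 30895.48 + 52879.88 + 943.32 + 28525.65 + 24133.77 = 137378.1
ΣP(Jan 2020)·Q(Jan 2020) = 2808.68×12 + 13219.97×5 + 471.66×2 + 9508.55×3 + 2681.53×10 = 33704.16 + 66099.85 + 943.32 + 28525.65 + 26815.3 = 156088.28
Index = 137378.1 / 156088.28 × 100 = 88.0131

88.0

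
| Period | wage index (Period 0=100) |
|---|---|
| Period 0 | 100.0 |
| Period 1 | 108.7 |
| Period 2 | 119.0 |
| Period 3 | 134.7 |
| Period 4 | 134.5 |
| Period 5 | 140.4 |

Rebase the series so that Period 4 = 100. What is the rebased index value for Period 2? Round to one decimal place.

88.5

Rebased(Period 2) = 119.0 / 134.5 × 100 = 88.4758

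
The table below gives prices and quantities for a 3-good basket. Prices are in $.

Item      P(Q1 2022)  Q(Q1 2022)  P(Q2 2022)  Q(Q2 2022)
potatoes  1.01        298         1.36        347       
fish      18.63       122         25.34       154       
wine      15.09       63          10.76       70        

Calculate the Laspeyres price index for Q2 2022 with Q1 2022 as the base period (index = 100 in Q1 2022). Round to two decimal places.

118.45

Laspeyres price index uses base-period quantities as weights.
ΣP(Q2 2022)·Q(Q1 2022) = 1.36×298 + 25.34×122 + 10.76×63 = 405.28 + 3091.48 + 677.88 = 4174.64
ΣP(Q1 2022)·Q(Q1 2022) = 1.01×298 + 18.63×122 + 15.09×63 = 300.98 + 2272.86 + 950.67 = 3524.51
Index = 4174.64 / 3524.51 × 100 = 118.4460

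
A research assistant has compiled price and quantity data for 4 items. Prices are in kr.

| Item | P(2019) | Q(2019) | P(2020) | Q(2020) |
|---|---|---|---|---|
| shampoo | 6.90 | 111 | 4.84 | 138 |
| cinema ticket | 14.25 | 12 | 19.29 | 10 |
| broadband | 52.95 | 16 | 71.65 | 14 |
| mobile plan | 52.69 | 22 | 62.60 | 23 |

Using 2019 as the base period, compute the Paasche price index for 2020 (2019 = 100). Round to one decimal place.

Paasche price index uses current-period quantities as weights.
ΣP(2020)·Q(2020) = 4.84×138 + 19.29×10 + 71.65×14 + 62.60×23 = 667.92 + 192.9 + 1003.1 + 1439.8 = 3303.72
ΣP(2019)·Q(2020) = 6.90×138 + 14.25×10 + 52.95×14 + 52.69×23 = 952.2 + 142.5 + 741.3 + 1211.87 = 3047.87
Index = 3303.72 / 3047.87 × 100 = 108.3944

108.4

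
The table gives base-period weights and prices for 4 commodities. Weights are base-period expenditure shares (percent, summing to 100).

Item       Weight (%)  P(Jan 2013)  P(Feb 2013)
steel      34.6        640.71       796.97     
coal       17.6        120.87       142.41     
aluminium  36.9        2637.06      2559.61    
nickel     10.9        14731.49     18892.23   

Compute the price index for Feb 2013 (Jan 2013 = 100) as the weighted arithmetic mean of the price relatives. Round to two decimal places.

113.57

steel: 34.6 × (796.97/640.71) = 34.6 × 1.243886 = 43.0384
coal: 17.6 × (142.41/120.87) = 17.6 × 1.178208 = 20.7365
aluminium: 36.9 × (2559.61/2637.06) = 36.9 × 0.970630 = 35.8163
nickel: 10.9 × (18892.23/14731.49) = 10.9 × 1.282439 = 13.9786
Index = Σ wᵢ·(p₁ᵢ/p₀ᵢ) = 43.0384 + 20.7365 + 35.8163 + 13.9786 = 113.5697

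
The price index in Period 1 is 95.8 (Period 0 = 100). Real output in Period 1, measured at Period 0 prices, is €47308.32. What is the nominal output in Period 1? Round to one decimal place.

45321.4

Nominal = Real × (Index/100) = 47308.32 × (95.8/100)
        = 47308.32 × 0.958 = 45321.3706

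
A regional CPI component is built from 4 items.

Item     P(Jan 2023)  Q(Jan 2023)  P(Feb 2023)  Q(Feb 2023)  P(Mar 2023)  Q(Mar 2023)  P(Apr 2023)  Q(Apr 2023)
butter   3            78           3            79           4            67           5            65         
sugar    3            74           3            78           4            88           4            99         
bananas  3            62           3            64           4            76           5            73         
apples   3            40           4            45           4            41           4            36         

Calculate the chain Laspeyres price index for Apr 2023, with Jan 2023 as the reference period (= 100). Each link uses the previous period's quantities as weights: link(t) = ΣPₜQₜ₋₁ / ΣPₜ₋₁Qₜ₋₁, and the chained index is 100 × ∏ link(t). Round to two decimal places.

Link Jan 2023→Feb 2023:
ΣP(Feb 2023)Q(Jan 2023) = 3×78 + 3×74 + 3×62 + 4×40 = 234 + 222 + 186 + 160 = 802
ΣP(Jan 2023)Q(Jan 2023) = 3×78 + 3×74 + 3×62 + 3×40 = 234 + 222 + 186 + 120 = 762
link = 802/762 = 1.052493
Link Feb 2023→Mar 2023:
ΣP(Mar 2023)Q(Feb 2023) = 4×79 + 4×78 + 4×64 + 4×45 = 316 + 312 + 256 + 180 = 1064
ΣP(Feb 2023)Q(Feb 2023) = 3×79 + 3×78 + 3×64 + 4×45 = 237 + 234 + 192 + 180 = 843
link = 1064/843 = 1.262159
Link Mar 2023→Apr 2023:
ΣP(Apr 2023)Q(Mar 2023) = 5×67 + 4×88 + 5×76 + 4×41 = 335 + 352 + 380 + 164 = 1231
ΣP(Mar 2023)Q(Mar 2023) = 4×67 + 4×88 + 4×76 + 4×41 = 268 + 352 + 304 + 164 = 1088
link = 1231/1088 = 1.131434
Chained index = 100 × 1.052493 × 1.262159 × 1.131434 = 150.3013

150.30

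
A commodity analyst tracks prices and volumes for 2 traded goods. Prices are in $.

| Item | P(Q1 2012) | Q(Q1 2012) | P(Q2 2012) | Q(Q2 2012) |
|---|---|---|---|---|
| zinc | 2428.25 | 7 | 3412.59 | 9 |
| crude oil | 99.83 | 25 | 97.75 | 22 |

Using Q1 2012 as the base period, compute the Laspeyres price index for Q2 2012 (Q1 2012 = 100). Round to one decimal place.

135.1

Laspeyres price index uses base-period quantities as weights.
ΣP(Q2 2012)·Q(Q1 2012) = 3412.59×7 + 97.75×25 = 23888.13 + 2443.75 = 26331.88
ΣP(Q1 2012)·Q(Q1 2012) = 2428.25×7 + 99.83×25 = 16997.75 + 2495.75 = 19493.5
Index = 26331.88 / 19493.5 × 100 = 135.0803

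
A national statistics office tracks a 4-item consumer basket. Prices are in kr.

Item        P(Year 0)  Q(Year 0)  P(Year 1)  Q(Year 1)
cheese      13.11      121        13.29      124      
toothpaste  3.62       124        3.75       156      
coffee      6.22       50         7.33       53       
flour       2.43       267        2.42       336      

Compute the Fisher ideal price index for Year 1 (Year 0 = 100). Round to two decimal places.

102.98

Laspeyres component (base-period weights):
ΣP(Year 1)Q(Year 0) = 13.29×121 + 3.75×124 + 7.33×50 + 2.42×267 = 1608.09 + 465 + 366.5 + 646.14 = 3085.73
ΣP(Year 0)Q(Year 0) = 13.11×121 + 3.62×124 + 6.22×50 + 2.43×267 = 1586.31 + 448.88 + 311 + 648.81 = 2995
L = 3085.73 / 2995 × 100 = 103.0294
Paasche component (current-period weights):
ΣP(Year 1)Q(Year 1) = 13.29×124 + 3.75×156 + 7.33×53 + 2.42×336 = 1647.96 + 585 + 388.49 + 813.12 = 3434.57
ΣP(Year 0)Q(Year 1) = 13.11×124 + 3.62×156 + 6.22×53 + 2.43×336 = 1625.64 + 564.72 + 329.66 + 816.48 = 3336.5
P = 3434.57 / 3336.5 × 100 = 102.9393
Fisher = √(L × P) = √(103.0294 × 102.9393) = 102.9843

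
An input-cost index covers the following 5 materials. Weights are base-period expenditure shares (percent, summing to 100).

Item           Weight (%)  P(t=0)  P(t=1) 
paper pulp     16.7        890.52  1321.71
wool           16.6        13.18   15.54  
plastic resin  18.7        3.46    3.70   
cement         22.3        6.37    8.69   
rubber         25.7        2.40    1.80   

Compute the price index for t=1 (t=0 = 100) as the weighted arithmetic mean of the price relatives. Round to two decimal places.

paper pulp: 16.7 × (1321.71/890.52) = 16.7 × 1.484200 = 24.7861
wool: 16.6 × (15.54/13.18) = 16.6 × 1.179059 = 19.5724
plastic resin: 18.7 × (3.70/3.46) = 18.7 × 1.069364 = 19.9971
cement: 22.3 × (8.69/6.37) = 22.3 × 1.364207 = 30.4218
rubber: 25.7 × (1.80/2.40) = 25.7 × 0.750000 = 19.2750
Index = Σ wᵢ·(p₁ᵢ/p₀ᵢ) = 24.7861 + 19.5724 + 19.9971 + 30.4218 + 19.2750 = 114.0525

114.05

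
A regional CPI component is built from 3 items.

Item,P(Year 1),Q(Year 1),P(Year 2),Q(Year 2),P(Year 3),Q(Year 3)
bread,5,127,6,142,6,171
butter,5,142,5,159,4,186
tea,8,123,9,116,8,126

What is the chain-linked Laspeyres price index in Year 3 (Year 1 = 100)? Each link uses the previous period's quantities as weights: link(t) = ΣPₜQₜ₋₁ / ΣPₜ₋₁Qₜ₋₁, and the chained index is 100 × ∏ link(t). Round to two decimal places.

Link Year 1→Year 2:
ΣP(Year 2)Q(Year 1) = 6×127 + 5×142 + 9×123 = 762 + 710 + 1107 = 2579
ΣP(Year 1)Q(Year 1) = 5×127 + 5×142 + 8×123 = 635 + 710 + 984 = 2329
link = 2579/2329 = 1.107342
Link Year 2→Year 3:
ΣP(Year 3)Q(Year 2) = 6×142 + 4×159 + 8×116 = 852 + 636 + 928 = 2416
ΣP(Year 2)Q(Year 2) = 6×142 + 5×159 + 9×116 = 852 + 795 + 1044 = 2691
link = 2416/2691 = 0.897808
Chained index = 100 × 1.107342 × 0.897808 = 99.4180

99.42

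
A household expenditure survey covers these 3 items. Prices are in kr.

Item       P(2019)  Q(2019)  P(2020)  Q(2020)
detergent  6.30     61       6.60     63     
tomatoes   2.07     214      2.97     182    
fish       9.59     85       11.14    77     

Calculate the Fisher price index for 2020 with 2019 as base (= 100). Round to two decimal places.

Laspeyres component (base-period weights):
ΣP(2020)Q(2019) = 6.60×61 + 2.97×214 + 11.14×85 = 402.6 + 635.58 + 946.9 = 1985.08
ΣP(2019)Q(2019) = 6.30×61 + 2.07×214 + 9.59×85 = 384.3 + 442.98 + 815.15 = 1642.43
L = 1985.08 / 1642.43 × 100 = 120.8624
Paasche component (current-period weights):
ΣP(2020)Q(2020) = 6.60×63 + 2.97×182 + 11.14×77 = 415.8 + 540.54 + 857.78 = 1814.12
ΣP(2019)Q(2020) = 6.30×63 + 2.07×182 + 9.59×77 = 396.9 + 376.74 + 738.43 = 1512.07
P = 1814.12 / 1512.07 × 100 = 119.9759
Fisher = √(L × P) = √(120.8624 × 119.9759) = 120.4183

120.42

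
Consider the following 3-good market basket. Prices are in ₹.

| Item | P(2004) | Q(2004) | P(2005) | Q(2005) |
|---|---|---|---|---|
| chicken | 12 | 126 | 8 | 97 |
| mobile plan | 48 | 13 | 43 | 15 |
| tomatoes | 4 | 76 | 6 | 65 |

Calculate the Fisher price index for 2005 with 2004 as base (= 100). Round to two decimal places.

83.69

Laspeyres component (base-period weights):
ΣP(2005)Q(2004) = 8×126 + 43×13 + 6×76 = 1008 + 559 + 456 = 2023
ΣP(2004)Q(2004) = 12×126 + 48×13 + 4×76 = 1512 + 624 + 304 = 2440
L = 2023 / 2440 × 100 = 82.9098
Paasche component (current-period weights):
ΣP(2005)Q(2005) = 8×97 + 43×15 + 6×65 = 776 + 645 + 390 = 1811
ΣP(2004)Q(2005) = 12×97 + 48×15 + 4×65 = 1164 + 720 + 260 = 2144
P = 1811 / 2144 × 100 = 84.4683
Fisher = √(L × P) = √(82.9098 × 84.4683) = 83.6854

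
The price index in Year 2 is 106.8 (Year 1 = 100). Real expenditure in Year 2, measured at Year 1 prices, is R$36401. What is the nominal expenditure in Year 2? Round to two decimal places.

38876.27

Nominal = Real × (Index/100) = 36401 × (106.8/100)
        = 36401 × 1.068 = 38876.2680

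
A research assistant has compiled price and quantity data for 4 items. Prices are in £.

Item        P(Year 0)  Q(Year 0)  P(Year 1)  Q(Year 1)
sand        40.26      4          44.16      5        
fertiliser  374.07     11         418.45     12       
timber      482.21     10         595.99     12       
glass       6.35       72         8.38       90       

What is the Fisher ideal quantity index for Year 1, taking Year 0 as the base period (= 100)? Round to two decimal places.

115.77

Laspeyres component (base-period weights):
ΣP(Year 0)Q(Year 1) = 40.26×5 + 374.07×12 + 482.21×12 + 6.35×90 = 201.3 + 4488.84 + 5786.52 + 571.5 = 11048.16
ΣP(Year 0)Q(Year 0) = 40.26×4 + 374.07×11 + 482.21×10 + 6.35×72 = 161.04 + 4114.77 + 4822.1 + 457.2 = 9555.11
L = 11048.16 / 9555.11 × 100 = 115.6257
Paasche component (current-period weights):
ΣP(Year 1)Q(Year 1) = 44.16×5 + 418.45×12 + 595.99×12 + 8.38×90 = 220.8 + 5021.4 + 7151.88 + 754.2 = 13148.28
ΣP(Year 1)Q(Year 0) = 44.16×4 + 418.45×11 + 595.99×10 + 8.38×72 = 176.64 + 4602.95 + 5959.9 + 603.36 = 11342.85
P = 13148.28 / 11342.85 × 100 = 115.9169
Fisher = √(L × P) = √(115.6257 × 115.9169) = 115.7712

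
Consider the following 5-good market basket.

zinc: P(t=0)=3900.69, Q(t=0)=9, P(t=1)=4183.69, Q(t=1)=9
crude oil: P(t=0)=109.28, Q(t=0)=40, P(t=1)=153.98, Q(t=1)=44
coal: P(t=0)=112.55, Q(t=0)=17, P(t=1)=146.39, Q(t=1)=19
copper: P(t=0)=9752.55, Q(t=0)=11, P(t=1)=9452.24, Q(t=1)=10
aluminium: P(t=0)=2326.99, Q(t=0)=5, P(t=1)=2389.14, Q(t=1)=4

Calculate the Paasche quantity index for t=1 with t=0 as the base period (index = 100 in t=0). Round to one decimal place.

93.3

Paasche quantity index uses current-period prices as weights.
ΣP(t=1)·Q(t=1) = 4183.69×9 + 153.98×44 + 146.39×19 + 9452.24×10 + 2389.14×4 = 37653.21 + 6775.12 + 2781.41 + 94522.4 + 9556.56 = 151288.7
ΣP(t=1)·Q(t=0) = 4183.69×9 + 153.98×40 + 146.39×17 + 9452.24×11 + 2389.14×5 = 37653.21 + 6159.2 + 2488.63 + 103974.64 + 11945.7 = 162221.38
Index = 151288.7 / 162221.38 × 100 = 93.2606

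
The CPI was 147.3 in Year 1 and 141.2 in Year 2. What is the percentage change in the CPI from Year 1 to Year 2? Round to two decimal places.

Change = (141.2 − 147.3) / 147.3 × 100
       = -6.1 / 147.3 × 100 = -4.1412%

-4.14%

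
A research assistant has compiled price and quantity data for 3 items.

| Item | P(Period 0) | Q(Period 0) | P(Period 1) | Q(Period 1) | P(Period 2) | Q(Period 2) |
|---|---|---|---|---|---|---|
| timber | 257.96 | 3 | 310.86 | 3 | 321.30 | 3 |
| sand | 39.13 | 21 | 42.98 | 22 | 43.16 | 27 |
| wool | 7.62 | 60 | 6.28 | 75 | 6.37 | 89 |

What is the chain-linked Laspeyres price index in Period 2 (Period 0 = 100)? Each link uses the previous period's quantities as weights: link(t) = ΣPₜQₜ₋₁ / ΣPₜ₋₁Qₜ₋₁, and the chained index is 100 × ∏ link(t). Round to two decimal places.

109.68

Link Period 0→Period 1:
ΣP(Period 1)Q(Period 0) = 310.86×3 + 42.98×21 + 6.28×60 = 932.58 + 902.58 + 376.8 = 2211.96
ΣP(Period 0)Q(Period 0) = 257.96×3 + 39.13×21 + 7.62×60 = 773.88 + 821.73 + 457.2 = 2052.81
link = 2211.96/2052.81 = 1.077528
Link Period 1→Period 2:
ΣP(Period 2)Q(Period 1) = 321.30×3 + 43.16×22 + 6.37×75 = 963.9 + 949.52 + 477.75 = 2391.17
ΣP(Period 1)Q(Period 1) = 310.86×3 + 42.98×22 + 6.28×75 = 932.58 + 945.56 + 471 = 2349.14
link = 2391.17/2349.14 = 1.017892
Chained index = 100 × 1.077528 × 1.017892 = 109.6807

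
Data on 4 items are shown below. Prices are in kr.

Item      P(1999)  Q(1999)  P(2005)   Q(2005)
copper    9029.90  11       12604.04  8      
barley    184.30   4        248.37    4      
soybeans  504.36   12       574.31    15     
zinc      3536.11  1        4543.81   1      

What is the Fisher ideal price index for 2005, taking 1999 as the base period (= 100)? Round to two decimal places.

Laspeyres component (base-period weights):
ΣP(2005)Q(1999) = 12604.04×11 + 248.37×4 + 574.31×12 + 4543.81×1 = 138644.44 + 993.48 + 6891.72 + 4543.81 = 151073.45
ΣP(1999)Q(1999) = 9029.90×11 + 184.30×4 + 504.36×12 + 3536.11×1 = 99328.9 + 737.2 + 6052.32 + 3536.11 = 109654.53
L = 151073.45 / 109654.53 × 100 = 137.7722
Paasche component (current-period weights):
ΣP(2005)Q(2005) = 12604.04×8 + 248.37×4 + 574.31×15 + 4543.81×1 = 100832.32 + 993.48 + 8614.65 + 4543.81 = 114984.26
ΣP(1999)Q(2005) = 9029.90×8 + 184.30×4 + 504.36×15 + 3536.11×1 = 72239.2 + 737.2 + 7565.4 + 3536.11 = 84077.91
P = 114984.26 / 84077.91 × 100 = 136.7592
Fisher = √(L × P) = √(137.7722 × 136.7592) = 137.2648

137.26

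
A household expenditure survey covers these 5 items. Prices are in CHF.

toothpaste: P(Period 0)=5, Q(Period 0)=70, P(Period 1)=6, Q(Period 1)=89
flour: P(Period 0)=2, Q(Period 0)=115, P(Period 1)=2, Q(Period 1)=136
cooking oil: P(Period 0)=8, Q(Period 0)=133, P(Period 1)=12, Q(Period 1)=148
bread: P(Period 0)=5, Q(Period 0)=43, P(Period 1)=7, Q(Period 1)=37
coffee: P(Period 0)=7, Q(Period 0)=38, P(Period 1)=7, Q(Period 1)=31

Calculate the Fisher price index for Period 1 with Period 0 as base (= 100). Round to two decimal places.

Laspeyres component (base-period weights):
ΣP(Period 1)Q(Period 0) = 6×70 + 2×115 + 12×133 + 7×43 + 7×38 = 420 + 230 + 1596 + 301 + 266 = 2813
ΣP(Period 0)Q(Period 0) = 5×70 + 2×115 + 8×133 + 5×43 + 7×38 = 350 + 230 + 1064 + 215 + 266 = 2125
L = 2813 / 2125 × 100 = 132.3765
Paasche component (current-period weights):
ΣP(Period 1)Q(Period 1) = 6×89 + 2×136 + 12×148 + 7×37 + 7×31 = 534 + 272 + 1776 + 259 + 217 = 3058
ΣP(Period 0)Q(Period 1) = 5×89 + 2×136 + 8×148 + 5×37 + 7×31 = 445 + 272 + 1184 + 185 + 217 = 2303
P = 3058 / 2303 × 100 = 132.7833
Fisher = √(L × P) = √(132.3765 × 132.7833) = 132.5797

132.58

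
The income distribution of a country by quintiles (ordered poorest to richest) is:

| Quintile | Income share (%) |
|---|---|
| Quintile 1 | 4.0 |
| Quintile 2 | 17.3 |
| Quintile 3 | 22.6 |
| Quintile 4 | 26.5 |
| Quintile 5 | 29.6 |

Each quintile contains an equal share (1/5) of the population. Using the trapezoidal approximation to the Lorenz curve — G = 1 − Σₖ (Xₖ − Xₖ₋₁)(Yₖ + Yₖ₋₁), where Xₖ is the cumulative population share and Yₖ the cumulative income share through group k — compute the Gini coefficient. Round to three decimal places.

0.242

Cumulative income shares Yₖ: 0.0400, 0.2130, 0.4390, 0.7040, 1.0000
Σ (Xₖ−Xₖ₋₁)(Yₖ+Yₖ₋₁) = (1/5)(0.0400+0.0000) + (1/5)(0.2130+0.0400) + (1/5)(0.4390+0.2130) + (1/5)(0.7040+0.4390) + (1/5)(1.0000+0.7040)
  = 0.0080 + 0.0506 + 0.1304 + 0.2286 + 0.3408 = 0.7584
G = 1 − 0.7584 = 0.2416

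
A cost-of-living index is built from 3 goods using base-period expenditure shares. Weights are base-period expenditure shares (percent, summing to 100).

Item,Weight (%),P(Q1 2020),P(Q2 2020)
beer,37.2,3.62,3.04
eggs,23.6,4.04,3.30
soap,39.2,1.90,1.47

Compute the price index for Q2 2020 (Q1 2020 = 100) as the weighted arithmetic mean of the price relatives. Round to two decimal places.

beer: 37.2 × (3.04/3.62) = 37.2 × 0.839779 = 31.2398
eggs: 23.6 × (3.30/4.04) = 23.6 × 0.816832 = 19.2772
soap: 39.2 × (1.47/1.90) = 39.2 × 0.773684 = 30.3284
Index = Σ wᵢ·(p₁ᵢ/p₀ᵢ) = 31.2398 + 19.2772 + 30.3284 = 80.8454

80.85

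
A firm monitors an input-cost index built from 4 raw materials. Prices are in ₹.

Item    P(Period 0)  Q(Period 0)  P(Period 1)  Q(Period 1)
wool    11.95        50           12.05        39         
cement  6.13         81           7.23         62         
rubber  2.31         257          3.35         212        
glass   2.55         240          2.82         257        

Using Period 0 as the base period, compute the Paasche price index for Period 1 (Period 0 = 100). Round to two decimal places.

Paasche price index uses current-period quantities as weights.
ΣP(Period 1)·Q(Period 1) = 12.05×39 + 7.23×62 + 3.35×212 + 2.82×257 = 469.95 + 448.26 + 710.2 + 724.74 = 2353.15
ΣP(Period 0)·Q(Period 1) = 11.95×39 + 6.13×62 + 2.31×212 + 2.55×257 = 466.05 + 380.06 + 489.72 + 655.35 = 1991.18
Index = 2353.15 / 1991.18 × 100 = 118.1787

118.18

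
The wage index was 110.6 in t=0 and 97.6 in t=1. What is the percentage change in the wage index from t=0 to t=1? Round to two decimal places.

Change = (97.6 − 110.6) / 110.6 × 100
       = -13.0 / 110.6 × 100 = -11.7541%

-11.75%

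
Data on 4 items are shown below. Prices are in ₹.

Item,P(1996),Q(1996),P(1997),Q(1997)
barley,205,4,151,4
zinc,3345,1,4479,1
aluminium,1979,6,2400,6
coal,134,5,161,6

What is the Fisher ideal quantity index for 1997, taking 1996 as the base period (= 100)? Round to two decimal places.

Laspeyres component (base-period weights):
ΣP(1996)Q(1997) = 205×4 + 3345×1 + 1979×6 + 134×6 = 820 + 3345 + 11874 + 804 = 16843
ΣP(1996)Q(1996) = 205×4 + 3345×1 + 1979×6 + 134×5 = 820 + 3345 + 11874 + 670 = 16709
L = 16843 / 16709 × 100 = 100.8020
Paasche component (current-period weights):
ΣP(1997)Q(1997) = 151×4 + 4479×1 + 2400×6 + 161×6 = 604 + 4479 + 14400 + 966 = 20449
ΣP(1997)Q(1996) = 151×4 + 4479×1 + 2400×6 + 161×5 = 604 + 4479 + 14400 + 805 = 20288
P = 20449 / 20288 × 100 = 100.7936
Fisher = √(L × P) = √(100.8020 × 100.7936) = 100.7978

100.80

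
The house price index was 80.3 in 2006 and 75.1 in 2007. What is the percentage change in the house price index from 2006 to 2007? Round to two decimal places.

-6.48%

Change = (75.1 − 80.3) / 80.3 × 100
       = -5.2 / 80.3 × 100 = -6.4757%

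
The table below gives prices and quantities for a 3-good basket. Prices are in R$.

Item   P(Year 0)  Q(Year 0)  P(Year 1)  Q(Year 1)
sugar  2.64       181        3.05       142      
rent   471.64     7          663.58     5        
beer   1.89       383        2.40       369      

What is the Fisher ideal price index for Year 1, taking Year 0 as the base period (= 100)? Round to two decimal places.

135.49

Laspeyres component (base-period weights):
ΣP(Year 1)Q(Year 0) = 3.05×181 + 663.58×7 + 2.40×383 = 552.05 + 4645.06 + 919.2 = 6116.31
ΣP(Year 0)Q(Year 0) = 2.64×181 + 471.64×7 + 1.89×383 = 477.84 + 3301.48 + 723.87 = 4503.19
L = 6116.31 / 4503.19 × 100 = 135.8217
Paasche component (current-period weights):
ΣP(Year 1)Q(Year 1) = 3.05×142 + 663.58×5 + 2.40×369 = 433.1 + 3317.9 + 885.6 = 4636.6
ΣP(Year 0)Q(Year 1) = 2.64×142 + 471.64×5 + 1.89×369 = 374.88 + 2358.2 + 697.41 = 3430.49
P = 4636.6 / 3430.49 × 100 = 135.1585
Fisher = √(L × P) = √(135.8217 × 135.1585) = 135.4897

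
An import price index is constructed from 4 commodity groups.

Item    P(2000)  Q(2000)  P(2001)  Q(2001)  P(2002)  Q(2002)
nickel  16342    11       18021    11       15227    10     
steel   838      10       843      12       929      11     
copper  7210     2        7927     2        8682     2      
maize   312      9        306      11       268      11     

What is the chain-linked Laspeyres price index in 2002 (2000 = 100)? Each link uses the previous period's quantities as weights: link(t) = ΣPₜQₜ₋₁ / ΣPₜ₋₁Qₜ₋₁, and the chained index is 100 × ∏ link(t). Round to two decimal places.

Link 2000→2001:
ΣP(2001)Q(2000) = 18021×11 + 843×10 + 7927×2 + 306×9 = 198231 + 8430 + 15854 + 2754 = 225269
ΣP(2000)Q(2000) = 16342×11 + 838×10 + 7210×2 + 312×9 = 179762 + 8380 + 14420 + 2808 = 205370
link = 225269/205370 = 1.096893
Link 2001→2002:
ΣP(2002)Q(2001) = 15227×11 + 929×12 + 8682×2 + 268×11 = 167497 + 11148 + 17364 + 2948 = 198957
ΣP(2001)Q(2001) = 18021×11 + 843×12 + 7927×2 + 306×11 = 198231 + 10116 + 15854 + 3366 = 227567
link = 198957/227567 = 0.874279
Chained index = 100 × 1.096893 × 0.874279 = 95.8991

95.90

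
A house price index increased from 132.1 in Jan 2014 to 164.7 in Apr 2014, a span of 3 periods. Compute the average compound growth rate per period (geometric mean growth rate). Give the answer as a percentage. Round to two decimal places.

Growth factor = (164.7/132.1)^(1/3) = (1.246783)^(1/3) = 1.076292
Growth rate = 1.076292 − 1 = 0.076292 = 7.6292%

7.63%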